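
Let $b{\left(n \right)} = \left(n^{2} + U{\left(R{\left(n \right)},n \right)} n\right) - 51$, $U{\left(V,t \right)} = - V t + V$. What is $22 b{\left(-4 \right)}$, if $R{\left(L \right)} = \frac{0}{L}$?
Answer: $-770$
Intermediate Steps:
$R{\left(L \right)} = 0$
$U{\left(V,t \right)} = V - V t$ ($U{\left(V,t \right)} = - V t + V = V - V t$)
$b{\left(n \right)} = -51 + n^{2}$ ($b{\left(n \right)} = \left(n^{2} + 0 \left(1 - n\right) n\right) - 51 = \left(n^{2} + 0 n\right) - 51 = \left(n^{2} + 0\right) - 51 = n^{2} - 51 = -51 + n^{2}$)
$22 b{\left(-4 \right)} = 22 \left(-51 + \left(-4\right)^{2}\right) = 22 \left(-51 + 16\right) = 22 \left(-35\right) = -770$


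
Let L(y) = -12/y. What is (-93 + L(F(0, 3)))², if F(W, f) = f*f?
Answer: 80089/9 ≈ 8898.8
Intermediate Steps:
F(W, f) = f²
(-93 + L(F(0, 3)))² = (-93 - 12/(3²))² = (-93 - 12/9)² = (-93 - 12*⅑)² = (-93 - 4/3)² = (-283/3)² = 80089/9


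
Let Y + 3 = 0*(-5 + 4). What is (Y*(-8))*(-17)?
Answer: -408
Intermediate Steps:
Y = -3 (Y = -3 + 0*(-5 + 4) = -3 + 0*(-1) = -3 + 0 = -3)
(Y*(-8))*(-17) = -3*(-8)*(-17) = 24*(-17) = -408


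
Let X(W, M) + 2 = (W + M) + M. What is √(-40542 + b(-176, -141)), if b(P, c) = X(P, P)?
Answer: 4*I*√2567 ≈ 202.66*I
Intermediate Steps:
X(W, M) = -2 + W + 2*M (X(W, M) = -2 + ((W + M) + M) = -2 + ((M + W) + M) = -2 + (W + 2*M) = -2 + W + 2*M)
b(P, c) = -2 + 3*P (b(P, c) = -2 + P + 2*P = -2 + 3*P)
√(-40542 + b(-176, -141)) = √(-40542 + (-2 + 3*(-176))) = √(-40542 + (-2 - 528)) = √(-40542 - 530) = √(-41072) = 4*I*√2567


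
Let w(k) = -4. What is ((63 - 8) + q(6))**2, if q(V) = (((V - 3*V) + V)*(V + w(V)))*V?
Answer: 289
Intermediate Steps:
q(V) = -V**2*(-4 + V) (q(V) = (((V - 3*V) + V)*(V - 4))*V = ((-2*V + V)*(-4 + V))*V = ((-V)*(-4 + V))*V = (-V*(-4 + V))*V = -V**2*(-4 + V))
((63 - 8) + q(6))**2 = ((63 - 8) + 6**2*(4 - 1*6))**2 = (55 + 36*(4 - 6))**2 = (55 + 36*(-2))**2 = (55 - 72)**2 = (-17)**2 = 289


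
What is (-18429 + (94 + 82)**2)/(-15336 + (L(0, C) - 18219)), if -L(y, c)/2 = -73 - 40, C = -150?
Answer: -12547/33329 ≈ -0.37646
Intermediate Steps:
L(y, c) = 226 (L(y, c) = -2*(-73 - 40) = -2*(-113) = 226)
(-18429 + (94 + 82)**2)/(-15336 + (L(0, C) - 18219)) = (-18429 + (94 + 82)**2)/(-15336 + (226 - 18219)) = (-18429 + 176**2)/(-15336 - 17993) = (-18429 + 30976)/(-33329) = 12547*(-1/33329) = -12547/33329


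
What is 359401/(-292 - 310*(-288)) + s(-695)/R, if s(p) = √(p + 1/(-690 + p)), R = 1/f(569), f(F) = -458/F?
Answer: 359401/88988 - 1832*I*√83322985/788065 ≈ 4.0388 - 21.22*I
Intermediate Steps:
R = -569/458 (R = 1/(-458/569) = -569/458 ≈ -1.2424)
359401/(-292 - 310*(-288)) + s(-695)/R = 359401/(-292 - 310*(-288)) + √((1 - 695*(-690 - 695))/(-690 - 695))/(-569/458) = 359401/(-292 + 89280) + √((1 - 695*(-1385))/(-1385))*(-458/569) = 359401/88988 + √(-(1 + 962575)/1385)*(-458/569) = 359401*(1/88988) + √(-1/1385*962576)*(-458/569) = 359401/88988 + √(-962576/1385)*(-458/569) = 359401/88988 + (4*I*√83322985/1385)*(-458/569) = 359401/88988 - 1832*I*√83322985/788065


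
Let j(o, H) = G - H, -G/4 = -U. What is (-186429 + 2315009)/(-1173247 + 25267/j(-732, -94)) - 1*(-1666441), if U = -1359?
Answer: 10444425495868421/6267510741 ≈ 1.6664e+6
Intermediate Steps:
G = -5436 (G = -(-4)*(-1359) = -4*1359 = -5436)
j(o, H) = -5436 - H
(-186429 + 2315009)/(-1173247 + 25267/j(-732, -94)) - 1*(-1666441) = (-186429 + 2315009)/(-1173247 + 25267/(-5436 - 1*(-94))) - 1*(-1666441) = 2128580/(-1173247 + 25267/(-5436 + 94)) + 1666441 = 2128580/(-1173247 + 25267/(-5342)) + 1666441 = 2128580/(-1173247 + 25267*(-1/5342)) + 1666441 = 2128580/(-1173247 - 25267/5342) + 1666441 = 2128580/(-6267510741/5342) + 1666441 = 2128580*(-5342/6267510741) + 1666441 = -11370874360/6267510741 + 1666441 = 10444425495868421/6267510741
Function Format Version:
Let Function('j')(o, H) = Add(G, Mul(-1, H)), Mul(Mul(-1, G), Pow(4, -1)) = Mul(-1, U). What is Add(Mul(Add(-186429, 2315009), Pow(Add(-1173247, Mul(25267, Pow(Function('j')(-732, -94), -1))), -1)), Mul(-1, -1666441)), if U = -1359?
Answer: Rational(10444425495868421, 6267510741) ≈ 1.6664e+6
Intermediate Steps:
G = -5436 (G = Mul(-4, Mul(-1, -1359)) = Mul(-4, 1359) = -5436)
Function('j')(o, H) = Add(-5436, Mul(-1, H))
Add(Mul(Add(-186429, 2315009), Pow(Add(-1173247, Mul(25267, Pow(Function('j')(-732, -94), -1))), -1)), Mul(-1, -1666441)) = Add(Mul(Add(-186429, 2315009), Pow(Add(-1173247, Mul(25267, Pow(Add(-5436, Mul(-1, -94)), -1))), -1)), Mul(-1, -1666441)) = Add(Mul(2128580, Pow(Add(-1173247, Mul(25267, Pow(Add(-5436, 94), -1))), -1)), 1666441) = Add(Mul(2128580, Pow(Add(-1173247, Mul(25267, Pow(-5342, -1))), -1)), 1666441) = Add(Mul(2128580, Pow(Add(-1173247, Mul(25267, Rational(-1, 5342))), -1)), 1666441) = Add(Mul(2128580, Pow(Add(-1173247, Rational(-25267, 5342)), -1)), 1666441) = Add(Mul(2128580, Pow(Rational(-6267510741, 5342), -1)), 1666441) = Add(Mul(2128580, Rational(-5342, 6267510741)), 1666441) = Add(Rational(-11370874360, 6267510741), 1666441) = Rational(10444425495868421, 6267510741)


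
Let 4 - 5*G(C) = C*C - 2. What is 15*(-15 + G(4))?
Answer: -255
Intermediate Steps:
G(C) = 6/5 - C**2/5 (G(C) = 4/5 - (C*C - 2)/5 = 4/5 - (C**2 - 2)/5 = 4/5 - (-2 + C**2)/5 = 4/5 + (2/5 - C**2/5) = 6/5 - C**2/5)
15*(-15 + G(4)) = 15*(-15 + (6/5 - 1/5*4**2)) = 15*(-15 + (6/5 - 1/5*16)) = 15*(-15 + (6/5 - 16/5)) = 15*(-15 - 2) = 15*(-17) = -255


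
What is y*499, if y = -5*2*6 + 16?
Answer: -21956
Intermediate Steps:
y = -44 (y = -10*6 + 16 = -60 + 16 = -44)
y*499 = -44*499 = -21956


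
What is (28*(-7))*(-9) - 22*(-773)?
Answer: 18770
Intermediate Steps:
(28*(-7))*(-9) - 22*(-773) = -196*(-9) + 17006 = 1764 + 17006 = 18770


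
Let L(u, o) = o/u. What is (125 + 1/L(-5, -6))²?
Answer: 570025/36 ≈ 15834.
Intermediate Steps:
(125 + 1/L(-5, -6))² = (125 + 1/(-6/(-5)))² = (125 + 1/(-6*(-⅕)))² = (125 + 1/(6/5))² = (125 + ⅚)² = (755/6)² = 570025/36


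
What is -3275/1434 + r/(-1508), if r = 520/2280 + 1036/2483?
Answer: -116518353059/51009470772 ≈ -2.2842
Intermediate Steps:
r = 91331/141531 (r = 520*(1/2280) + 1036*(1/2483) = 13/57 + 1036/2483 = 91331/141531 ≈ 0.64531)
-3275/1434 + r/(-1508) = -3275/1434 + (91331/141531)/(-1508) = -3275*1/1434 + (91331/141531)*(-1/1508) = -3275/1434 - 91331/213428748 = -116518353059/51009470772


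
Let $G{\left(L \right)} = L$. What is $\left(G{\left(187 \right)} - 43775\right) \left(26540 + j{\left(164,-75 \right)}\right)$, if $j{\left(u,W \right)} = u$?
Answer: $-1163973952$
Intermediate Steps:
$\left(G{\left(187 \right)} - 43775\right) \left(26540 + j{\left(164,-75 \right)}\right) = \left(187 - 43775\right) \left(26540 + 164\right) = \left(-43588\right) 26704 = -1163973952$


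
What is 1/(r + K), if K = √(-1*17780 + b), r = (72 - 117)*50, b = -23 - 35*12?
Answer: -2250/5080723 - I*√18223/5080723 ≈ -0.00044285 - 2.657e-5*I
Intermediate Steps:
b = -443 (b = -23 - 420 = -443)
r = -2250 (r = -45*50 = -2250)
K = I*√18223 (K = √(-1*17780 - 443) = √(-17780 - 443) = √(-18223) = I*√18223 ≈ 134.99*I)
1/(r + K) = 1/(-2250 + I*√18223)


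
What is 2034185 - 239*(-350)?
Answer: 2117835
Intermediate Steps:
2034185 - 239*(-350) = 2034185 + 83650 = 2117835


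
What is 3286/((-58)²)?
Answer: 1643/1682 ≈ 0.97681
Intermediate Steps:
3286/((-58)²) = 3286/3364 = 3286*(1/3364) = 1643/1682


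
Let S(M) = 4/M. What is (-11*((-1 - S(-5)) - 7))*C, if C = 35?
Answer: 2772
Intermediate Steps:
(-11*((-1 - S(-5)) - 7))*C = -11*((-1 - 4/(-5)) - 7)*35 = -11*((-1 - 4*(-1)/5) - 7)*35 = -11*((-1 - 1*(-⅘)) - 7)*35 = -11*((-1 + ⅘) - 7)*35 = -11*(-⅕ - 7)*35 = -11*(-36/5)*35 = (396/5)*35 = 2772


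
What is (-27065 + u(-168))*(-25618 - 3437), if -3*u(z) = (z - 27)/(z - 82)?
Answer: 7863811293/10 ≈ 7.8638e+8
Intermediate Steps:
u(z) = -(-27 + z)/(3*(-82 + z)) (u(z) = -(z - 27)/(3*(z - 82)) = -(-27 + z)/(3*(-82 + z)))
(-27065 + u(-168))*(-25618 - 3437) = (-27065 + (27 - 1*(-168))/(3*(-82 - 168)))*(-25618 - 3437) = (-27065 + (⅓)*(27 + 168)/(-250))*(-29055) = (-27065 + (⅓)*(-1/250)*195)*(-29055) = (-27065 - 13/50)*(-29055) = -1353263/50*(-29055) = 7863811293/10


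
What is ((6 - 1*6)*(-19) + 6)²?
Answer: 36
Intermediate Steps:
((6 - 1*6)*(-19) + 6)² = ((6 - 6)*(-19) + 6)² = (0*(-19) + 6)² = (0 + 6)² = 6² = 36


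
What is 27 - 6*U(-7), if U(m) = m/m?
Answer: 21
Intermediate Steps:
U(m) = 1
27 - 6*U(-7) = 27 - 6*1 = 27 - 6 = 21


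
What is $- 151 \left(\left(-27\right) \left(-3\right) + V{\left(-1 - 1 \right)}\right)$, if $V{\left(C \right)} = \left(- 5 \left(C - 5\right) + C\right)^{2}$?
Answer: $-176670$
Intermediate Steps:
$V{\left(C \right)} = \left(25 - 4 C\right)^{2}$ ($V{\left(C \right)} = \left(- 5 \left(-5 + C\right) + C\right)^{2} = \left(\left(25 - 5 C\right) + C\right)^{2} = \left(25 - 4 C\right)^{2}$)
$- 151 \left(\left(-27\right) \left(-3\right) + V{\left(-1 - 1 \right)}\right) = - 151 \left(\left(-27\right) \left(-3\right) + \left(-25 + 4 \left(-1 - 1\right)\right)^{2}\right) = - 151 \left(81 + \left(-25 + 4 \left(-1 - 1\right)\right)^{2}\right) = - 151 \left(81 + \left(-25 + 4 \left(-2\right)\right)^{2}\right) = - 151 \left(81 + \left(-25 - 8\right)^{2}\right) = - 151 \left(81 + \left(-33\right)^{2}\right) = - 151 \left(81 + 1089\right) = \left(-151\right) 1170 = -176670$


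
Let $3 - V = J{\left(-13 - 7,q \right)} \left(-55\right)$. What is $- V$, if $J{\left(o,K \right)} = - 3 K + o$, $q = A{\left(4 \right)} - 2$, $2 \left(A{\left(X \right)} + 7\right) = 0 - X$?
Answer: $-718$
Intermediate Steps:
$A{\left(X \right)} = -7 - \frac{X}{2}$ ($A{\left(X \right)} = -7 + \frac{0 - X}{2} = -7 + \frac{\left(-1\right) X}{2} = -7 - \frac{X}{2}$)
$q = -11$ ($q = \left(-7 - 2\right) - 2 = -9 - 2 = -11$)
$J{\left(o,K \right)} = o - 3 K$
$V = 718$ ($V = 3 - \left(\left(-13 - 7\right) - -33\right) \left(-55\right) = 3 - \left(-20 + 33\right) \left(-55\right) = 3 - 13 \left(-55\right) = 3 - -715 = 3 + 715 = 718$)
$- V = \left(-1\right) 718 = -718$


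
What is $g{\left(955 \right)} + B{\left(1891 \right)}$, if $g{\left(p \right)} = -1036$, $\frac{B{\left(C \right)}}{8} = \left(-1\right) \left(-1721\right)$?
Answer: $12732$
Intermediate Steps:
$B{\left(C \right)} = 13768$ ($B{\left(C \right)} = 8 \left(\left(-1\right) \left(-1721\right)\right) = 8 \cdot 1721 = 13768$)
$g{\left(955 \right)} + B{\left(1891 \right)} = -1036 + 13768 = 12732$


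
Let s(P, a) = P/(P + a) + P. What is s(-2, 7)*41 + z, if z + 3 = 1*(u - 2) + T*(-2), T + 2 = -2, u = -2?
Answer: -487/5 ≈ -97.400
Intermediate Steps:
T = -4 (T = -2 - 2 = -4)
z = 1 (z = -3 + (1*(-2 - 2) - 4*(-2)) = -3 + (1*(-4) + 8) = -3 + (-4 + 8) = -3 + 4 = 1)
s(P, a) = P + P/(P + a)
s(-2, 7)*41 + z = -2*(1 - 2 + 7)/(-2 + 7)*41 + 1 = -2*6/5*41 + 1 = -2*⅕*6*41 + 1 = -12/5*41 + 1 = -492/5 + 1 = -487/5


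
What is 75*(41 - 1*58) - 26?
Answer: -1301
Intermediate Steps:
75*(41 - 1*58) - 26 = 75*(41 - 58) - 26 = 75*(-17) - 26 = -1275 - 26 = -1301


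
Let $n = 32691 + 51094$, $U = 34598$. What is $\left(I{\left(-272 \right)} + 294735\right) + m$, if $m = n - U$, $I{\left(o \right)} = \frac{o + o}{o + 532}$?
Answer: $\frac{22354794}{65} \approx 3.4392 \cdot 10^{5}$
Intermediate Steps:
$n = 83785$
$I{\left(o \right)} = \frac{2 o}{532 + o}$
$m = 49187$ ($m = 83785 - 34598 = 49187$)
$\left(I{\left(-272 \right)} + 294735\right) + m = \left(2 \left(-272\right) \frac{1}{532 - 272} + 294735\right) + 49187 = \left(2 \left(-272\right) \frac{1}{260} + 294735\right) + 49187 = \left(- \frac{136}{65} + 294735\right) + 49187 = \frac{19157639}{65} + 49187 = \frac{22354794}{65}$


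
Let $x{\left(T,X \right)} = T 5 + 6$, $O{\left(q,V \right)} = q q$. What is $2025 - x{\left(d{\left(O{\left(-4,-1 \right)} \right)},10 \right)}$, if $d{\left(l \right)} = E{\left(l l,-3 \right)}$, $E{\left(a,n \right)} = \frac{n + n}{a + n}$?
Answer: $\frac{510837}{253} \approx 2019.1$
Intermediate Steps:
$O{\left(q,V \right)} = q^{2}$
$E{\left(a,n \right)} = \frac{2 n}{a + n}$
$d{\left(l \right)} = - \frac{6}{-3 + l^{2}}$ ($d{\left(l \right)} = 2 \left(-3\right) \frac{1}{l l - 3} = 2 \left(-3\right) \frac{1}{l^{2} - 3} = 2 \left(-3\right) \frac{1}{-3 + l^{2}} = - \frac{6}{-3 + l^{2}}$)
$x{\left(T,X \right)} = 6 + 5 T$ ($x{\left(T,X \right)} = 5 T + 6 = 6 + 5 T$)
$2025 - x{\left(d{\left(O{\left(-4,-1 \right)} \right)},10 \right)} = 2025 - \left(6 + 5 \left(- \frac{6}{-3 + \left(\left(-4\right)^{2}\right)^{2}}\right)\right) = 2025 - \left(6 + 5 \left(- \frac{6}{-3 + 16^{2}}\right)\right) = 2025 - \left(6 + 5 \left(- \frac{6}{-3 + 256}\right)\right) = 2025 - \left(6 + 5 \left(- \frac{6}{253}\right)\right) = 2025 - \left(6 - \frac{30}{253}\right) = 2025 - \frac{1488}{253} = \frac{510837}{253}$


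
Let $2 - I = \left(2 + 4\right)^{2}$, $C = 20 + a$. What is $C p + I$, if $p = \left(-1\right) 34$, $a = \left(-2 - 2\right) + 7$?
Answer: $-816$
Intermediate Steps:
$a = 3$ ($a = -4 + 7 = 3$)
$p = -34$
$C = 23$ ($C = 20 + 3 = 23$)
$I = -34$ ($I = 2 - \left(2 + 4\right)^{2} = 2 - 6^{2} = 2 - 36 = -34$)
$C p + I = 23 \left(-34\right) - 34 = -782 - 34 = -816$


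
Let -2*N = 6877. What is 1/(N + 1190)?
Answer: -2/4497 ≈ -0.00044474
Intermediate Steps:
N = -6877/2 (N = -1/2*6877 = -6877/2 ≈ -3438.5)
1/(N + 1190) = 1/(-6877/2 + 1190) = 1/(-4497/2) = -2/4497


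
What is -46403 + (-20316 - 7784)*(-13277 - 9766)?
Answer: 647461897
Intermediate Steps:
-46403 + (-20316 - 7784)*(-13277 - 9766) = -46403 - 28100*(-23043) = -46403 + 647508300 = 647461897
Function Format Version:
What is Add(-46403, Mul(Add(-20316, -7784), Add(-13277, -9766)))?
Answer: 647461897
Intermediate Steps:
Add(-46403, Mul(Add(-20316, -7784), Add(-13277, -9766))) = Add(-46403, Mul(-28100, -23043)) = Add(-46403, 647508300) = 647461897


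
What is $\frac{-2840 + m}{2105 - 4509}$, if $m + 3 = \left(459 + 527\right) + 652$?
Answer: $\frac{1205}{2404} \approx 0.50125$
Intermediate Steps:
$m = 1635$ ($m = -3 + \left(\left(459 + 527\right) + 652\right) = -3 + \left(986 + 652\right) = -3 + 1638 = 1635$)
$\frac{-2840 + m}{2105 - 4509} = \frac{-2840 + 1635}{2105 - 4509} = - \frac{1205}{-2404} = \left(-1205\right) \left(- \frac{1}{2404}\right) = \frac{1205}{2404}$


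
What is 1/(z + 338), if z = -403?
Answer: -1/65 ≈ -0.015385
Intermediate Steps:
1/(z + 338) = 1/(-403 + 338) = 1/(-65) = -1/65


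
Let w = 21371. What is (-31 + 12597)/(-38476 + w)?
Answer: -12566/17105 ≈ -0.73464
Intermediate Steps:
(-31 + 12597)/(-38476 + w) = (-31 + 12597)/(-38476 + 21371) = 12566/(-17105) = 12566*(-1/17105) = -12566/17105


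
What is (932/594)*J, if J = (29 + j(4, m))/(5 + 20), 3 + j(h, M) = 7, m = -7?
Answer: 466/225 ≈ 2.0711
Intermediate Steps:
j(h, M) = 4 (j(h, M) = -3 + 7 = 4)
J = 33/25 (J = (29 + 4)/(5 + 20) = 33/25 ≈ 1.3200)
(932/594)*J = (932/594)*(33/25) = (932*(1/594))*(33/25) = (466/297)*(33/25) = 466/225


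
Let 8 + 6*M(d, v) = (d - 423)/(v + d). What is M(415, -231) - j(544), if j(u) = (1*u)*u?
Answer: -40839353/138 ≈ -2.9594e+5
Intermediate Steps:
M(d, v) = -4/3 + (-423 + d)/(6*(d + v)) (M(d, v) = -4/3 + ((d - 423)/(v + d))/6 = -4/3 + ((-423 + d)/(d + v))/6 = -4/3 + (-423 + d)/(6*(d + v)))
j(u) = u**2 (j(u) = u*u = u**2)
M(415, -231) - j(544) = (-423 - 8*(-231) - 7*415)/(6*(415 - 231)) - 1*544**2 = (1/6)*(-423 + 1848 - 2905)/184 - 1*295936 = (1/6)*(1/184)*(-1480) - 295936 = -185/138 - 295936 = -40839353/138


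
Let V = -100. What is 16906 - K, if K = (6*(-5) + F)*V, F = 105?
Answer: 24406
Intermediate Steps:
K = -7500 (K = (6*(-5) + 105)*(-100) = (-30 + 105)*(-100) = 75*(-100) = -7500)
16906 - K = 16906 - 1*(-7500) = 16906 + 7500 = 24406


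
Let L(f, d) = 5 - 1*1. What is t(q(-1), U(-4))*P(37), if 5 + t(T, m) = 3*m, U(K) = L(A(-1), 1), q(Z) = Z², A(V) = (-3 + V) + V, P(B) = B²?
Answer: 9583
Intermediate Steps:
A(V) = -3 + 2*V
L(f, d) = 4 (L(f, d) = 5 - 1 = 4)
U(K) = 4
t(T, m) = -5 + 3*m
t(q(-1), U(-4))*P(37) = (-5 + 3*4)*37² = (-5 + 12)*1369 = 7*1369 = 9583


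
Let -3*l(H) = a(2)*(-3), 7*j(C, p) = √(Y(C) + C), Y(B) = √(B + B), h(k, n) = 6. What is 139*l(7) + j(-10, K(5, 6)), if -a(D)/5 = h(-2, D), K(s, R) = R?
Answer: -4170 + √(-10 + 2*I*√5)/7 ≈ -4169.9 + 0.46241*I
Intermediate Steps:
a(D) = -30 (a(D) = -5*6 = -30)
Y(B) = √2*√B (Y(B) = √(2*B) = √2*√B)
j(C, p) = √(C + √2*√C)/7 (j(C, p) = √(√2*√C + C)/7 = √(C + √2*√C)/7)
l(H) = -30 (l(H) = -(-10)*(-3) = -⅓*90 = -30)
139*l(7) + j(-10, K(5, 6)) = 139*(-30) + √(-10 + √2*√(-10))/7 = -4170 + √(-10 + √2*(I*√10))/7 = -4170 + √(-10 + 2*I*√5)/7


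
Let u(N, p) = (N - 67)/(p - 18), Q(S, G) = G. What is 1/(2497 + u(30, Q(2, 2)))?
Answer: 16/39989 ≈ 0.00040011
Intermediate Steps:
u(N, p) = (-67 + N)/(-18 + p)
1/(2497 + u(30, Q(2, 2))) = 1/(2497 + (-67 + 30)/(-18 + 2)) = 1/(2497 - 37/(-16)) = 1/(2497 - 1/16*(-37)) = 1/(2497 + 37/16) = 1/(39989/16) = 16/39989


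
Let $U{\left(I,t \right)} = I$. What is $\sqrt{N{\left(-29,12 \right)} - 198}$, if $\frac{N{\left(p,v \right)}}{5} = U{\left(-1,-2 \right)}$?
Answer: $i \sqrt{203} \approx 14.248 i$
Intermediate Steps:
$N{\left(p,v \right)} = -5$ ($N{\left(p,v \right)} = 5 \left(-1\right) = -5$)
$\sqrt{N{\left(-29,12 \right)} - 198} = \sqrt{-5 - 198} = \sqrt{-203} = i \sqrt{203}$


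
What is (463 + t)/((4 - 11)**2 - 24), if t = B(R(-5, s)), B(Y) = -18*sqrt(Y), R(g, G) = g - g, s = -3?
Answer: 463/25 ≈ 18.520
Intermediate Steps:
R(g, G) = 0
t = 0 (t = -18*sqrt(0) = -18*0 = 0)
(463 + t)/((4 - 11)**2 - 24) = (463 + 0)/((4 - 11)**2 - 24) = 463/((-7)**2 - 24) = 463/(49 - 24) = 463/25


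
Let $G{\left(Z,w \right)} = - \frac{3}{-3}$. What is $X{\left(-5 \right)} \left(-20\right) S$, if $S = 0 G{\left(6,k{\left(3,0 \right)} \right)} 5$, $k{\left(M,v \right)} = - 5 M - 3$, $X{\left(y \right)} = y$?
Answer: $0$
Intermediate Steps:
$k{\left(M,v \right)} = -3 - 5 M$
$G{\left(Z,w \right)} = 1$ ($G{\left(Z,w \right)} = \left(-3\right) \left(- \frac{1}{3}\right) = 1$)
$S = 0$ ($S = 0 \cdot 1 \cdot 5 = 0 \cdot 5 = 0$)
$X{\left(-5 \right)} \left(-20\right) S = \left(-5\right) \left(-20\right) 0 = 100 \cdot 0 = 0$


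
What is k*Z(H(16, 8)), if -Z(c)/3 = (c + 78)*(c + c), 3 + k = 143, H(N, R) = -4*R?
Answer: 1236480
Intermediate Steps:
k = 140 (k = -3 + 143 = 140)
Z(c) = -6*c*(78 + c) (Z(c) = -3*(c + 78)*(c + c) = -3*(78 + c)*2*c = -6*c*(78 + c))
k*Z(H(16, 8)) = 140*(-6*(-4*8)*(78 - 4*8)) = 140*(-6*(-32)*(78 - 32)) = 140*(-6*(-32)*46) = 140*8832 = 1236480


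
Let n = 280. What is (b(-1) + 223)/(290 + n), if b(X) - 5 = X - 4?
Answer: 223/570 ≈ 0.39123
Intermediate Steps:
b(X) = 1 + X (b(X) = 5 + (X - 4) = 5 + (-4 + X) = 1 + X)
(b(-1) + 223)/(290 + n) = ((1 - 1) + 223)/(290 + 280) = (0 + 223)/570 = 223*(1/570) = 223/570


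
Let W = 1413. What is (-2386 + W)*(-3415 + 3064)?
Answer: 341523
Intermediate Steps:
(-2386 + W)*(-3415 + 3064) = (-2386 + 1413)*(-3415 + 3064) = -973*(-351) = 341523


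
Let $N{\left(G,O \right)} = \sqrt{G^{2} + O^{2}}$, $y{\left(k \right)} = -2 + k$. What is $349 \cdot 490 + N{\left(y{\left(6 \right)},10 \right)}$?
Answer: $171010 + 2 \sqrt{29} \approx 1.7102 \cdot 10^{5}$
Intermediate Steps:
$349 \cdot 490 + N{\left(y{\left(6 \right)},10 \right)} = 349 \cdot 490 + \sqrt{\left(-2 + 6\right)^{2} + 10^{2}} = 171010 + \sqrt{4^{2} + 100} = 171010 + \sqrt{16 + 100} = 171010 + \sqrt{116} = 171010 + 2 \sqrt{29}$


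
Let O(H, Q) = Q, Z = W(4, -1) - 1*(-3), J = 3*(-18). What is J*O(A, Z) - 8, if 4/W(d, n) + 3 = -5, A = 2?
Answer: -143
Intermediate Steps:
W(d, n) = -½ (W(d, n) = 4/(-3 - 5) = 4/(-8) = 4*(-⅛) = -½)
J = -54
Z = 5/2 (Z = -½ - 1*(-3) = -½ + 3 = 5/2 ≈ 2.5000)
J*O(A, Z) - 8 = -54*5/2 - 8 = -135 - 8 = -143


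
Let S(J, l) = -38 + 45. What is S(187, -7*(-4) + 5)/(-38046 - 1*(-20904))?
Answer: -7/17142 ≈ -0.00040835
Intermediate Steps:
S(J, l) = 7
S(187, -7*(-4) + 5)/(-38046 - 1*(-20904)) = 7/(-38046 - 1*(-20904)) = 7/(-38046 + 20904) = 7/(-17142) = 7*(-1/17142) = -7/17142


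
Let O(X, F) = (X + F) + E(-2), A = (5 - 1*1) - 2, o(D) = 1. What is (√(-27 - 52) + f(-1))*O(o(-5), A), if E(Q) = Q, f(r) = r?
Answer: -1 + I*√79 ≈ -1.0 + 8.8882*I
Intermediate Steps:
A = 2 (A = (5 - 1) - 2 = 4 - 2 = 2)
O(X, F) = -2 + F + X (O(X, F) = (X + F) - 2 = (F + X) - 2 = -2 + F + X)
(√(-27 - 52) + f(-1))*O(o(-5), A) = (√(-27 - 52) - 1)*(-2 + 2 + 1) = (√(-79) - 1)*1 = (I*√79 - 1)*1 = (-1 + I*√79)*1 = -1 + I*√79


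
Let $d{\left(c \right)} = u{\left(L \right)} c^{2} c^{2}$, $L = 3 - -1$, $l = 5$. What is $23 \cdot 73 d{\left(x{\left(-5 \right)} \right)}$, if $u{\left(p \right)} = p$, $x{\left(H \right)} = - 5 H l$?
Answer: $1639648437500$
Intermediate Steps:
$L = 4$ ($L = 3 + 1 = 4$)
$x{\left(H \right)} = - 25 H$ ($x{\left(H \right)} = - 5 H 5 = - 25 H$)
$d{\left(c \right)} = 4 c^{4}$ ($d{\left(c \right)} = 4 c^{2} c^{2} = 4 c^{4}$)
$23 \cdot 73 d{\left(x{\left(-5 \right)} \right)} = 23 \cdot 73 \cdot 4 \left(\left(-25\right) \left(-5\right)\right)^{4} = 1679 \cdot 4 \cdot 125^{4} = 1679 \cdot 4 \cdot 244140625 = 1679 \cdot 976562500 = 1639648437500$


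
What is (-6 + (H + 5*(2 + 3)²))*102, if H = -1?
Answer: 12036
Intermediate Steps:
(-6 + (H + 5*(2 + 3)²))*102 = (-6 + (-1 + 5*(2 + 3)²))*102 = (-6 + (-1 + 5*5²))*102 = (-6 + (-1 + 5*25))*102 = (-6 + (-1 + 125))*102 = (-6 + 124)*102 = 118*102 = 12036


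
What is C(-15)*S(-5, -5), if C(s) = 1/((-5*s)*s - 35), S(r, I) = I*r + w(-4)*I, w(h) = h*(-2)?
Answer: 3/232 ≈ 0.012931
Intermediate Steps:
w(h) = -2*h
S(r, I) = 8*I + I*r (S(r, I) = I*r + (-2*(-4))*I = I*r + 8*I = 8*I + I*r)
C(s) = 1/(-35 - 5*s²) (C(s) = 1/(-5*s² - 35) = 1/(-35 - 5*s²))
C(-15)*S(-5, -5) = (-1/(35 + 5*(-15)²))*(-5*(8 - 5)) = (-1/(35 + 5*225))*(-5*3) = -1/(35 + 1125)*(-15) = -1/1160*(-15) = 3/232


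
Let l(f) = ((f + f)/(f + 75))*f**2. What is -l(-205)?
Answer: -1723025/13 ≈ -1.3254e+5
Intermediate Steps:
l(f) = 2*f**3/(75 + f) (l(f) = ((2*f)/(75 + f))*f**2 = (2*f/(75 + f))*f**2 = 2*f**3/(75 + f))
-l(-205) = -2*(-205)**3/(75 - 205) = -2*(-8615125)/(-130) = -2*(-8615125)*(-1)/130 = -1*1723025/13 = -1723025/13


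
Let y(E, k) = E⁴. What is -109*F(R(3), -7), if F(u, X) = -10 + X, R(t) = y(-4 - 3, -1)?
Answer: 1853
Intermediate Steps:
R(t) = 2401 (R(t) = (-4 - 3)⁴ = (-7)⁴ = 2401)
-109*F(R(3), -7) = -109*(-10 - 7) = -109*(-17) = 1853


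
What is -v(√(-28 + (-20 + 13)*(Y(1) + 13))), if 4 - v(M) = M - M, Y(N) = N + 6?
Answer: -4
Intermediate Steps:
Y(N) = 6 + N
v(M) = 4 (v(M) = 4 - (M - M) = 4 - 1*0 = 4 + 0 = 4)
-v(√(-28 + (-20 + 13)*(Y(1) + 13))) = -1*4 = -4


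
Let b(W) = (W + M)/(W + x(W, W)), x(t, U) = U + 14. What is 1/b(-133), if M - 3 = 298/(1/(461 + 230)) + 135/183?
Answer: -5124/4184371 ≈ -0.0012246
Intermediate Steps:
x(t, U) = 14 + U
M = 12561226/61 (M = 3 + (298/(1/(461 + 230)) + 135/183) = 3 + (298/(1/691) + 135*(1/183)) = 3 + (298/(1/691) + 45/61) = 3 + (298*691 + 45/61) = 3 + (205918 + 45/61) = 3 + 12561043/61 = 12561226/61 ≈ 2.0592e+5)
b(W) = (12561226/61 + W)/(14 + 2*W) (b(W) = (W + 12561226/61)/(W + (14 + W)) = (12561226/61 + W)/(14 + 2*W))
1/b(-133) = 1/((12561226 + 61*(-133))/(122*(7 - 133))) = 1/((1/122)*(12561226 - 8113)/(-126)) = 1/((1/122)*(-1/126)*12553113) = 1/(-4184371/5124) = -5124/4184371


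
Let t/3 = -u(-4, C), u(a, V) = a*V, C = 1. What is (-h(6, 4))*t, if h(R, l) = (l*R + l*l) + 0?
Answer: -480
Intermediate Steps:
u(a, V) = V*a
h(R, l) = l**2 + R*l (h(R, l) = (R*l + l**2) + 0 = (l**2 + R*l) + 0 = l**2 + R*l)
t = 12 (t = 3*(-(-4)) = 3*(-1*(-4)) = 3*4 = 12)
(-h(6, 4))*t = -4*(6 + 4)*12 = -4*10*12 = -1*40*12 = -40*12 = -480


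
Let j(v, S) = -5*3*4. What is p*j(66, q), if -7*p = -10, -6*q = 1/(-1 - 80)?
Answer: -600/7 ≈ -85.714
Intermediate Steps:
q = 1/486 (q = -1/(6*(-1 - 80)) = -⅙/(-81) = -⅙*(-1/81) = 1/486 ≈ 0.0020576)
p = 10/7 (p = -⅐*(-10) = 10/7 ≈ 1.4286)
j(v, S) = -60 (j(v, S) = -15*4 = -60)
p*j(66, q) = (10/7)*(-60) = -600/7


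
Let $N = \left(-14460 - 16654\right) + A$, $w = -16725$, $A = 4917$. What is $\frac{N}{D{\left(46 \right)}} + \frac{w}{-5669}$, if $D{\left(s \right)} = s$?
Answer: $- \frac{6423541}{11338} \approx -566.55$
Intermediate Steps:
$N = -26197$ ($N = \left(-14460 - 16654\right) + 4917 = -31114 + 4917 = -26197$)
$\frac{N}{D{\left(46 \right)}} + \frac{w}{-5669} = - \frac{26197}{46} - \frac{16725}{-5669} = \left(-26197\right) \frac{1}{46} - - \frac{16725}{5669} = - \frac{1139}{2} + \frac{16725}{5669} = - \frac{6423541}{11338}$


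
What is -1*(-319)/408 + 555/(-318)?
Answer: -20833/21624 ≈ -0.96342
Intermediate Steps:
-1*(-319)/408 + 555/(-318) = 319*(1/408) + 555*(-1/318) = 319/408 - 185/106 = -20833/21624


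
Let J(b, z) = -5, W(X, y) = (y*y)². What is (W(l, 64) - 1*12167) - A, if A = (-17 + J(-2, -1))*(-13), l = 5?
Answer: 16764763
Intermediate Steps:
W(X, y) = y⁴ (W(X, y) = (y²)² = y⁴)
A = 286 (A = (-17 - 5)*(-13) = -22*(-13) = 286)
(W(l, 64) - 1*12167) - A = (64⁴ - 1*12167) - 1*286 = (16777216 - 12167) - 286 = 16765049 - 286 = 16764763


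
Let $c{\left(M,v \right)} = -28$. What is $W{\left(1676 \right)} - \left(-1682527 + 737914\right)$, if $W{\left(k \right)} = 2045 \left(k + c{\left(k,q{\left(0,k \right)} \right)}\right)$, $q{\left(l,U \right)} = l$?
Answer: $4314773$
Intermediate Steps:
$W{\left(k \right)} = -57260 + 2045 k$ ($W{\left(k \right)} = 2045 \left(k - 28\right) = 2045 \left(-28 + k\right) = -57260 + 2045 k$)
$W{\left(1676 \right)} - \left(-1682527 + 737914\right) = \left(-57260 + 2045 \cdot 1676\right) - \left(-1682527 + 737914\right) = \left(-57260 + 3427420\right) - -944613 = 3370160 + 944613 = 4314773$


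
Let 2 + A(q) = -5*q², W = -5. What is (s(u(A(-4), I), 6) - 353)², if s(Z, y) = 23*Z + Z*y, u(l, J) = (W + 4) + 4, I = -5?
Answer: 70756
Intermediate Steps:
A(q) = -2 - 5*q²
u(l, J) = 3 (u(l, J) = (-5 + 4) + 4 = -1 + 4 = 3)
(s(u(A(-4), I), 6) - 353)² = (3*(23 + 6) - 353)² = (3*29 - 353)² = (87 - 353)² = (-266)² = 70756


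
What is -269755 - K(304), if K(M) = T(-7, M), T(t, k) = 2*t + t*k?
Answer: -267613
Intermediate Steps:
T(t, k) = 2*t + k*t
K(M) = -14 - 7*M (K(M) = -7*(2 + M) = -14 - 7*M)
-269755 - K(304) = -269755 - (-14 - 7*304) = -269755 - (-14 - 2128) = -269755 - 1*(-2142) = -269755 + 2142 = -267613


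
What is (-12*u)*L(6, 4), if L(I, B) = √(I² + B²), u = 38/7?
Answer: -912*√13/7 ≈ -469.75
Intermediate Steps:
u = 38/7 (u = 38*(⅐) = 38/7 ≈ 5.4286)
L(I, B) = √(B² + I²)
(-12*u)*L(6, 4) = (-12*38/7)*√(4² + 6²) = -456*√(16 + 36)/7 = -912*√13/7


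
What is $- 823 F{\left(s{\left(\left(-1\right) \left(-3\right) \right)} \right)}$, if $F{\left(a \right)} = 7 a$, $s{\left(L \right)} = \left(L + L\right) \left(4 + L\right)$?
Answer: $-241962$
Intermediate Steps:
$s{\left(L \right)} = 2 L \left(4 + L\right)$
$- 823 F{\left(s{\left(\left(-1\right) \left(-3\right) \right)} \right)} = - 823 \cdot 7 \cdot 2 \left(\left(-1\right) \left(-3\right)\right) \left(4 - -3\right) = - 823 \cdot 7 \cdot 2 \cdot 3 \left(4 + 3\right) = - 823 \cdot 7 \cdot 2 \cdot 3 \cdot 7 = - 823 \cdot 7 \cdot 42 = \left(-823\right) 294 = -241962$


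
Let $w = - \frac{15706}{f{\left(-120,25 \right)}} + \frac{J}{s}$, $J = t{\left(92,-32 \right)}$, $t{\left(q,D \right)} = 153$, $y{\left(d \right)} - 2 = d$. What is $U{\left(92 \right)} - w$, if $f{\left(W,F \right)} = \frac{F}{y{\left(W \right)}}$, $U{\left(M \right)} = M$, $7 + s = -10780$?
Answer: $- \frac{19966819471}{269675} \approx -74040.0$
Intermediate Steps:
$s = -10787$ ($s = -7 - 10780 = -10787$)
$y{\left(d \right)} = 2 + d$
$f{\left(W,F \right)} = \frac{F}{2 + W}$
$J = 153$
$w = \frac{19991629571}{269675}$ ($w = - \frac{15706}{25 \frac{1}{2 - 120}} + \frac{153}{-10787} = - \frac{15706}{25 \frac{1}{-118}} + 153 \left(- \frac{1}{10787}\right) = - \frac{15706}{25 \left(- \frac{1}{118}\right)} - \frac{153}{10787} = - \frac{15706}{- \frac{25}{118}} - \frac{153}{10787} = \left(-15706\right) \left(- \frac{118}{25}\right) - \frac{153}{10787} = \frac{1853308}{25} - \frac{153}{10787} = \frac{19991629571}{269675} \approx 74132.0$)
$U{\left(92 \right)} - w = 92 - \frac{19991629571}{269675} = - \frac{19966819471}{269675}$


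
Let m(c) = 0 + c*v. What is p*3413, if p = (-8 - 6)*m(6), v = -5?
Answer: 1433460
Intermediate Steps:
m(c) = -5*c (m(c) = 0 + c*(-5) = 0 - 5*c = -5*c)
p = 420 (p = (-8 - 6)*(-5*6) = -14*(-30) = 420)
p*3413 = 420*3413 = 1433460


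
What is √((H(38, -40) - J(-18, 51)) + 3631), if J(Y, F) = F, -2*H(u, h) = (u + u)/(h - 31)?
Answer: √18049478/71 ≈ 59.838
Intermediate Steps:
H(u, h) = -u/(-31 + h) (H(u, h) = -(u + u)/(2*(h - 31)) = -2*u/(2*(-31 + h)) = -u/(-31 + h))
√((H(38, -40) - J(-18, 51)) + 3631) = √((-1*38/(-31 - 40) - 1*51) + 3631) = √((-1*38/(-71) - 51) + 3631) = √((-1*38*(-1/71) - 51) + 3631) = √((38/71 - 51) + 3631) = √(-3583/71 + 3631) = √(254218/71) = √18049478/71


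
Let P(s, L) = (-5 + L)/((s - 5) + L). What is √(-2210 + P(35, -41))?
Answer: 6*I*√7414/11 ≈ 46.966*I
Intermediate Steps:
P(s, L) = (-5 + L)/(-5 + L + s) (P(s, L) = (-5 + L)/((-5 + s) + L) = (-5 + L)/(-5 + L + s))
√(-2210 + P(35, -41)) = √(-2210 + (-5 - 41)/(-5 - 41 + 35)) = √(-2210 - 46/(-11)) = √(-2210 - 1/11*(-46)) = √(-2210 + 46/11) = √(-24264/11) = 6*I*√7414/11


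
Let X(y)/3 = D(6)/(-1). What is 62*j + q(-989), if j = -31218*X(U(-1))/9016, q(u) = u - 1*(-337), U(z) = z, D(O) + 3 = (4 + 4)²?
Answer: 87080249/2254 ≈ 38634.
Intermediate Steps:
D(O) = 61 (D(O) = -3 + (4 + 4)² = -3 + 8² = -3 + 64 = 61)
q(u) = 337 + u (q(u) = u + 337 = 337 + u)
X(y) = -183 (X(y) = 3*(61/(-1)) = 3*(61*(-1)) = 3*(-61) = -183)
j = 2856447/4508 (j = -31218/((-(-9016)/(-183))) = -31218/((-(-9016)*(-1)/183)) = -31218/((-4508*2/183)) = -31218/(-9016/183) = -31218*(-183/9016) = 2856447/4508 ≈ 633.64)
62*j + q(-989) = 62*(2856447/4508) + (337 - 989) = 88549857/2254 - 652 = 87080249/2254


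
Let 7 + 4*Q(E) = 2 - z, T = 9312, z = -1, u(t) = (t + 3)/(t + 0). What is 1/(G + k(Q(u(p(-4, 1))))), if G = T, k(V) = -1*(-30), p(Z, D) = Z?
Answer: 1/9342 ≈ 0.00010704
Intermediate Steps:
u(t) = (3 + t)/t
Q(E) = -1 (Q(E) = -7/4 + (2 - 1*(-1))/4 = -7/4 + (2 + 1)/4 = -7/4 + (¼)*3 = -7/4 + ¾ = -1)
k(V) = 30
G = 9312
1/(G + k(Q(u(p(-4, 1))))) = 1/(9312 + 30) = 1/9342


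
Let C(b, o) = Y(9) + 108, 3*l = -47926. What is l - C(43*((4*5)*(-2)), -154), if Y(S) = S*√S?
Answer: -48331/3 ≈ -16110.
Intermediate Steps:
l = -47926/3 (l = (⅓)*(-47926) = -47926/3 ≈ -15975.)
Y(S) = S^(3/2)
C(b, o) = 135 (C(b, o) = 9^(3/2) + 108 = 27 + 108 = 135)
l - C(43*((4*5)*(-2)), -154) = -47926/3 - 1*135 = -47926/3 - 135 = -48331/3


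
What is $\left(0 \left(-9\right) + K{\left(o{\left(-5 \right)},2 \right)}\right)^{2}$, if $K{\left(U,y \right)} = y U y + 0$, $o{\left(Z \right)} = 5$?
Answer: $400$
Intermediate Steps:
$K{\left(U,y \right)} = U y^{2}$ ($K{\left(U,y \right)} = U y y + 0 = U y^{2} + 0 = U y^{2}$)
$\left(0 \left(-9\right) + K{\left(o{\left(-5 \right)},2 \right)}\right)^{2} = \left(0 \left(-9\right) + 5 \cdot 2^{2}\right)^{2} = \left(0 + 5 \cdot 4\right)^{2} = \left(0 + 20\right)^{2} = 20^{2} = 400$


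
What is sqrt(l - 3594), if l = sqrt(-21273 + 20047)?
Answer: sqrt(-3594 + I*sqrt(1226)) ≈ 0.292 + 59.951*I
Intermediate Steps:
l = I*sqrt(1226) (l = sqrt(-1226) = I*sqrt(1226) ≈ 35.014*I)
sqrt(l - 3594) = sqrt(I*sqrt(1226) - 3594) = sqrt(-3594 + I*sqrt(1226))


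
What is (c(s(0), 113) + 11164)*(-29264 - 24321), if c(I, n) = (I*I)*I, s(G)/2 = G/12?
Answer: -598222940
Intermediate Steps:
s(G) = G/6 (s(G) = 2*(G/12) = G/6)
c(I, n) = I³ (c(I, n) = I²*I = I³)
(c(s(0), 113) + 11164)*(-29264 - 24321) = (((⅙)*0)³ + 11164)*(-29264 - 24321) = (0³ + 11164)*(-53585) = (0 + 11164)*(-53585) = 11164*(-53585) = -598222940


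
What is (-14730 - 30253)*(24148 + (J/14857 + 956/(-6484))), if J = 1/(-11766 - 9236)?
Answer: -549416532741738500235/505795303394 ≈ -1.0862e+9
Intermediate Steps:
J = -1/21002 (J = 1/(-21002) = -1/21002 ≈ -4.7615e-5)
(-14730 - 30253)*(24148 + (J/14857 + 956/(-6484))) = (-14730 - 30253)*(24148 + (-1/21002/14857 + 956/(-6484))) = -44983*(24148 + (-1/21002*1/14857 + 956*(-1/6484))) = -44983*(24148 + (-1/312026714 - 239/1621)) = -44983*(24148 - 74574386267/505795303394) = -44983*12213870411972045/505795303394 = -549416532741738500235/505795303394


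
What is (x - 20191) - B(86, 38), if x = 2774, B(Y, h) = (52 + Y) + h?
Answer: -17593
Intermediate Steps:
B(Y, h) = 52 + Y + h
(x - 20191) - B(86, 38) = (2774 - 20191) - (52 + 86 + 38) = -17417 - 1*176 = -17417 - 176 = -17593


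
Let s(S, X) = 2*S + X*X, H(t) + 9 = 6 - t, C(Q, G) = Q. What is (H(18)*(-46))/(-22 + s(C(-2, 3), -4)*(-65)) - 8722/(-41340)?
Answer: -8234849/8288670 ≈ -0.99351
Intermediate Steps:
H(t) = -3 - t (H(t) = -9 + (6 - t) = -3 - t)
s(S, X) = X**2 + 2*S (s(S, X) = 2*S + X**2 = X**2 + 2*S)
(H(18)*(-46))/(-22 + s(C(-2, 3), -4)*(-65)) - 8722/(-41340) = ((-3 - 1*18)*(-46))/(-22 + ((-4)**2 + 2*(-2))*(-65)) - 8722/(-41340) = ((-3 - 18)*(-46))/(-22 + (16 - 4)*(-65)) - 8722*(-1/41340) = (-21*(-46))/(-22 + 12*(-65)) + 4361/20670 = 966/(-22 - 780) + 4361/20670 = 966/(-802) + 4361/20670 = 966*(-1/802) + 4361/20670 = -483/401 + 4361/20670 = -8234849/8288670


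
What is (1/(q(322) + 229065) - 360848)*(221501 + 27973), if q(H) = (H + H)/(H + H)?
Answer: -10310511939779679/114533 ≈ -9.0022e+10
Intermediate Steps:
q(H) = 1 (q(H) = (2*H)/((2*H)) = (2*H)*(1/(2*H)) = 1)
(1/(q(322) + 229065) - 360848)*(221501 + 27973) = (1/(1 + 229065) - 360848)*(221501 + 27973) = (1/229066 - 360848)*249474 = -82658007967/229066*249474 = -10310511939779679/114533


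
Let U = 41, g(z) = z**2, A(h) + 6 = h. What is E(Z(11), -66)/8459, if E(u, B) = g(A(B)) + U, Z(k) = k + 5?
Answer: 475/769 ≈ 0.61769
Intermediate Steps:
A(h) = -6 + h
Z(k) = 5 + k
E(u, B) = 41 + (-6 + B)**2 (E(u, B) = (-6 + B)**2 + 41 = 41 + (-6 + B)**2)
E(Z(11), -66)/8459 = (41 + (-6 - 66)**2)/8459 = (41 + (-72)**2)*(1/8459) = (41 + 5184)*(1/8459) = 5225*(1/8459) = 475/769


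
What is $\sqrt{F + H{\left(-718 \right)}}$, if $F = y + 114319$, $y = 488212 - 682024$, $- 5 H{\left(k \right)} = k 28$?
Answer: $\frac{3 i \sqrt{209645}}{5} \approx 274.72 i$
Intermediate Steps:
$H{\left(k \right)} = - \frac{28 k}{5}$ ($H{\left(k \right)} = - \frac{k 28}{5} = - \frac{28 k}{5}$)
$y = -193812$ ($y = 488212 - 682024 = -193812$)
$F = -79493$ ($F = -193812 + 114319 = -79493$)
$\sqrt{F + H{\left(-718 \right)}} = \sqrt{-79493 - - \frac{20104}{5}} = \sqrt{-79493 + \frac{20104}{5}} = \sqrt{- \frac{377361}{5}} = \frac{3 i \sqrt{209645}}{5}$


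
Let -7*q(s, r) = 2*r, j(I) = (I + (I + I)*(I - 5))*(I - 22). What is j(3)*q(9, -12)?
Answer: 4104/7 ≈ 586.29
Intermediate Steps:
j(I) = (-22 + I)*(I + 2*I*(-5 + I)) (j(I) = (I + (2*I)*(-5 + I))*(-22 + I) = (I + 2*I*(-5 + I))*(-22 + I) = (-22 + I)*(I + 2*I*(-5 + I)))
q(s, r) = -2*r/7
j(3)*q(9, -12) = (3*(198 - 53*3 + 2*3²))*(-2/7*(-12)) = (3*(198 - 159 + 2*9))*(24/7) = (3*(198 - 159 + 18))*(24/7) = (3*57)*(24/7) = 171*(24/7) = 4104/7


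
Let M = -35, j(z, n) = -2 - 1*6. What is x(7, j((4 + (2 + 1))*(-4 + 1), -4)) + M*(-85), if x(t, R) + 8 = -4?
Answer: 2963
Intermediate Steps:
j(z, n) = -8 (j(z, n) = -2 - 6 = -8)
x(t, R) = -12 (x(t, R) = -8 - 4 = -12)
x(7, j((4 + (2 + 1))*(-4 + 1), -4)) + M*(-85) = -12 - 35*(-85) = -12 + 2975 = 2963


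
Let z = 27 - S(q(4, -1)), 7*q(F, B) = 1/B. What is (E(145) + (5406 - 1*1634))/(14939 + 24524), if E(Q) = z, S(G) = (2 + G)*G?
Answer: 186164/1933687 ≈ 0.096274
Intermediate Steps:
q(F, B) = 1/(7*B)
S(G) = G*(2 + G)
z = 1336/49 (z = 27 - (1/7)/(-1)*(2 + (1/7)/(-1)) = 27 - (1/7)*(-1)*(2 + (1/7)*(-1)) = 27 - (-1)*(2 - 1/7)/7 = 27 - (-1)*13/(7*7) = 27 - 1*(-13/49) = 27 + 13/49 = 1336/49 ≈ 27.265)
E(Q) = 1336/49
(E(145) + (5406 - 1*1634))/(14939 + 24524) = (1336/49 + (5406 - 1*1634))/(14939 + 24524) = (1336/49 + (5406 - 1634))/39463 = (1336/49 + 3772)*(1/39463) = (186164/49)*(1/39463) = 186164/1933687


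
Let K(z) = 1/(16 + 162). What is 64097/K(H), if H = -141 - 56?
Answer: 11409266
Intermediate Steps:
H = -197
K(z) = 1/178
64097/K(H) = 64097/(1/178) = 64097*178 = 11409266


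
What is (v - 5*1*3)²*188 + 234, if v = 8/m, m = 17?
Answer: 11537318/289 ≈ 39922.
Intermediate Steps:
v = 8/17 ≈ 0.47059
(v - 5*1*3)²*188 + 234 = (8/17 - 5*1*3)²*188 + 234 = (8/17 - 5*3)²*188 + 234 = (8/17 - 15)²*188 + 234 = (-247/17)²*188 + 234 = (61009/289)*188 + 234 = 11469692/289 + 234 = 11537318/289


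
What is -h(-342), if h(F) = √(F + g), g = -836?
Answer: -I*√1178 ≈ -34.322*I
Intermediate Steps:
h(F) = √(-836 + F) (h(F) = √(F - 836) = √(-836 + F))
-h(-342) = -√(-836 - 342) = -√(-1178) = -I*√1178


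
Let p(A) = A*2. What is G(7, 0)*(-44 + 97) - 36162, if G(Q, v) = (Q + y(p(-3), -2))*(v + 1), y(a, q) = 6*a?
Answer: -37699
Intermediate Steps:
p(A) = 2*A
G(Q, v) = (1 + v)*(-36 + Q) (G(Q, v) = (Q + 6*(2*(-3)))*(v + 1) = (Q + 6*(-6))*(1 + v) = (Q - 36)*(1 + v) = (-36 + Q)*(1 + v) = (1 + v)*(-36 + Q))
G(7, 0)*(-44 + 97) - 36162 = (-36 + 7 - 36*0 + 7*0)*(-44 + 97) - 36162 = (-36 + 7 + 0 + 0)*53 - 36162 = -29*53 - 36162 = -1537 - 36162 = -37699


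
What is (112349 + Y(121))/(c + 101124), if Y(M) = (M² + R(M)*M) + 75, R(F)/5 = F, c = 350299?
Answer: 28610/64489 ≈ 0.44364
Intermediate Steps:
R(F) = 5*F
Y(M) = 75 + 6*M² (Y(M) = (M² + (5*M)*M) + 75 = (M² + 5*M²) + 75 = 6*M² + 75 = 75 + 6*M²)
(112349 + Y(121))/(c + 101124) = (112349 + (75 + 6*121²))/(350299 + 101124) = (112349 + (75 + 6*14641))/451423 = (112349 + (75 + 87846))*(1/451423) = (112349 + 87921)*(1/451423) = 200270*(1/451423) = 28610/64489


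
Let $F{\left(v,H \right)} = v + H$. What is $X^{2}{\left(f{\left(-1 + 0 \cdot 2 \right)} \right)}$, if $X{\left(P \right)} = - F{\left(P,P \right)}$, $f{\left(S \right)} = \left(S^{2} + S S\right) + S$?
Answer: $4$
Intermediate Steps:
$F{\left(v,H \right)} = H + v$
$f{\left(S \right)} = S + 2 S^{2}$ ($f{\left(S \right)} = \left(S^{2} + S^{2}\right) + S = 2 S^{2} + S = S + 2 S^{2}$)
$X{\left(P \right)} = - 2 P$ ($X{\left(P \right)} = - (P + P) = - 2 P$)
$X^{2}{\left(f{\left(-1 + 0 \cdot 2 \right)} \right)} = \left(- 2 \left(-1 + 0 \cdot 2\right) \left(1 + 2 \left(-1 + 0 \cdot 2\right)\right)\right)^{2} = \left(- 2 \left(-1 + 0\right) \left(1 + 2 \left(-1 + 0\right)\right)\right)^{2} = \left(- 2 \left(- (1 + 2 \left(-1\right))\right)\right)^{2} = \left(- 2 \left(- (1 - 2)\right)\right)^{2} = \left(- 2 \left(\left(-1\right) \left(-1\right)\right)\right)^{2} = \left(\left(-2\right) 1\right)^{2} = \left(-2\right)^{2} = 4$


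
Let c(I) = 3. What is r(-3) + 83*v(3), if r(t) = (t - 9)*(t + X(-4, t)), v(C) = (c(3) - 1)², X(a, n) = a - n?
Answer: 380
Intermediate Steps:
v(C) = 4 (v(C) = (3 - 1)² = 2² = 4)
r(t) = 36 - 4*t (r(t) = (t - 9)*(t + (-4 - t)) = (-9 + t)*(-4) = 36 - 4*t)
r(-3) + 83*v(3) = (36 - 4*(-3)) + 83*4 = (36 + 12) + 332 = 48 + 332 = 380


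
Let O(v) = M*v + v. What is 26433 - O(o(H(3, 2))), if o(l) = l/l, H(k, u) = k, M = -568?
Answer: 27000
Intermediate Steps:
o(l) = 1
O(v) = -567*v (O(v) = -568*v + v = -567*v)
26433 - O(o(H(3, 2))) = 26433 - (-567) = 26433 - 1*(-567) = 26433 + 567 = 27000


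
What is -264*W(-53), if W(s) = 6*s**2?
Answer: -4449456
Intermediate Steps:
-264*W(-53) = -1584*(-53)**2 = -1584*2809 = -264*16854 = -4449456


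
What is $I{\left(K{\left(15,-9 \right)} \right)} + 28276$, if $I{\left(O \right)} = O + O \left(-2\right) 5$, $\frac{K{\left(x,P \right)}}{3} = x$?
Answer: $27871$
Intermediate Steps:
$K{\left(x,P \right)} = 3 x$
$I{\left(O \right)} = - 9 O$ ($I{\left(O \right)} = O + - 2 O 5 = O - 10 O = - 9 O$)
$I{\left(K{\left(15,-9 \right)} \right)} + 28276 = - 9 \cdot 3 \cdot 15 + 28276 = \left(-9\right) 45 + 28276 = -405 + 28276 = 27871$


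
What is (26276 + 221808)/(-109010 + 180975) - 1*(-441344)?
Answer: 31761569044/71965 ≈ 4.4135e+5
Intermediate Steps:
(26276 + 221808)/(-109010 + 180975) - 1*(-441344) = 248084/71965 + 441344 = 31761569044/71965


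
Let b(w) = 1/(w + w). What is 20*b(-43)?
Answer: -10/43 ≈ -0.23256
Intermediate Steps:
b(w) = 1/(2*w)
20*b(-43) = 20*((1/2)/(-43)) = 20*((1/2)*(-1/43)) = 20*(-1/86) = -10/43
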